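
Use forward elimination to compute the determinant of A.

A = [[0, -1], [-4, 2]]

Forward elimination:
R1 <-> R2   (pivot in column 1 was zero)
[ -4   2 ]
[  0  -1 ]
Upper-triangular form:
[ -4   2 ]
[  0  -1 ]
det(A) = (-1)^1 * (-4) * (-1) = -4  (1 row swap -> sign -1)

det(A) = -4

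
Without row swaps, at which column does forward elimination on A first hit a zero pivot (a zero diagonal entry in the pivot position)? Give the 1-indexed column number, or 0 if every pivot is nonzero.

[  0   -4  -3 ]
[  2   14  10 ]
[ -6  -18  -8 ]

first zero-pivot column = 1

Naive forward elimination:
Pivot entry (1,1) is zero but row 2 has 2 in column 1 -> naive elimination stops; a row interchange (e.g. R1 <-> R2) would be required here.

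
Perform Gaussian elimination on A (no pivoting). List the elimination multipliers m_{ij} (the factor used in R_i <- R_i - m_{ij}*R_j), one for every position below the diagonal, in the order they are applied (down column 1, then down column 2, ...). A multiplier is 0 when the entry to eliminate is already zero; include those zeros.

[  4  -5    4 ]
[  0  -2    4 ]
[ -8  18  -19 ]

Forward elimination:
R2: entry in column 1 is already 0 -> m_{21} = 0 (no row operation needed)
R3 <- R3 - (-2)*R1:  [   0    8  -11 ]
R3 <- R3 - (-4)*R2:  [ 0  0  5 ]
Multipliers (in order of application): m_{21} = 0, m_{31} = -2, m_{32} = -4

multipliers: 0, -2, -4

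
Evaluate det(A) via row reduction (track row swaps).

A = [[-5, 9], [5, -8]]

det(A) = -5

Forward elimination:
R2 <- R2 - (-1)*R1:  [ 0  1 ]
Upper-triangular form:
[ -5  9 ]
[  0  1 ]
det(A) = (-1)^0 * (-5) * (1) = -5  (0 row swaps -> sign +1)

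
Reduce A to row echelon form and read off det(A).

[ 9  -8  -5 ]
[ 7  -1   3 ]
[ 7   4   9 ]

det(A) = -28

Forward elimination:
R2 <- R2 - (7/9)*R1:  [    0  47/9  62/9 ]
R3 <- R3 - (7/9)*R1:  [     0   92/9  116/9 ]
R3 <- R3 - (92/47)*R2:  [      0       0  -28/47 ]
Upper-triangular form:
[ 9    -8      -5 ]
[ 0  47/9    62/9 ]
[ 0     0  -28/47 ]
det(A) = (-1)^0 * (9) * (47/9) * (-28/47) = -28  (0 row swaps -> sign +1)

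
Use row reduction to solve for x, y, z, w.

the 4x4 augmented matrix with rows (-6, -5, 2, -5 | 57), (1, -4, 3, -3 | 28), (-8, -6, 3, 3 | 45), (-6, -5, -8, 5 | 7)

(-3, -4, 2, -3)

Forward elimination on [A|b]:
R2 <- R2 - (-1/6)*R1:  [     0  -29/6   10/3  -23/6   75/2 ]
R3 <- R3 - (4/3)*R1:  [    0   2/3   1/3  29/3   -31 ]
R4 <- R4 - (1)*R1:  [   0    0  -10   10  -50 ]
R3 <- R3 - (-4/29)*R2:  [       0        0    23/29   265/29  -749/29 ]
R4 <- R4 - (-290/23)*R3:  [        0         0         0   2880/23  -8640/23 ]
Row echelon form:
[ -6     -5      2       -5  |        57 ]
[  0  -29/6   10/3    -23/6  |      75/2 ]
[  0      0  23/29   265/29  |   -749/29 ]
[  0      0      0  2880/23  |  -8640/23 ]
Back-substitution:
w = (-8640/23) / (2880/23) = -3
z = (-749/29 - (265/29)*(-3)) / (23/29) = 2
y = (75/2 - (10/3)*(2) - (-23/6)*(-3)) / (-29/6) = -4
x = (57 - (-5)*(-4) - (2)*(2) - (-5)*(-3)) / -6 = -3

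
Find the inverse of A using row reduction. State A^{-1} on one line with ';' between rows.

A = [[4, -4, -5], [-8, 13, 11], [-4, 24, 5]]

Gauss-Jordan on [A | I]:
R1 <- (1/4)*R1:  [    1    -1  -5/4  |   1/4     0     0 ]
R2 <- R2 - (-8)*R1:  [ 0  5  1  |  2  1  0 ]
R3 <- R3 - (-4)*R1:  [  0  20   0  |   1   0   1 ]
R2 <- (1/5)*R2:  [   0    1  1/5  |  2/5  1/5    0 ]
R1 <- R1 - (-1)*R2:  [      1       0  -21/20  |   13/20     1/5       0 ]
R3 <- R3 - (20)*R2:  [  0   0  -4  |  -7  -4   1 ]
R3 <- (1/-4)*R3:  [    0     0     1  |   7/4     1  -1/4 ]
R1 <- R1 - (-21/20)*R3:  [      1       0       0  |  199/80     5/4  -21/80 ]
R2 <- R2 - (1/5)*R3:  [    0     1     0  |  1/20     0  1/20 ]
Right block of [I | A^{-1}] is the inverse:
[ 199/80  5/4  -21/80 ]
[   1/20    0    1/20 ]
[    7/4    1    -1/4 ]

inverse = [199/80 5/4 -21/80; 1/20 0 1/20; 7/4 1 -1/4]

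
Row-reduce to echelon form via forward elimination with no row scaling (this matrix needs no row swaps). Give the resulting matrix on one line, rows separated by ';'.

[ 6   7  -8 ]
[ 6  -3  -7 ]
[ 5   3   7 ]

REF = [6 7 -8; 0 -10 1; 0 0 803/60]

Forward elimination:
R2 <- R2 - (1)*R1:  [   0  -10    1 ]
R3 <- R3 - (5/6)*R1:  [     0  -17/6   41/3 ]
R3 <- R3 - (17/60)*R2:  [      0       0  803/60 ]
Row echelon form:
[ 6    7      -8 ]
[ 0  -10       1 ]
[ 0    0  803/60 ]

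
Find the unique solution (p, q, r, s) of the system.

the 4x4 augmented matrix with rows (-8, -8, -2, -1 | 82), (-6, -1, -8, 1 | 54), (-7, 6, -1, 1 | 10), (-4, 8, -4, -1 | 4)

(-5, -4, -3, -4)

Forward elimination on [A|b]:
R2 <- R2 - (3/4)*R1:  [     0      5  -13/2    7/4  -15/2 ]
R3 <- R3 - (7/8)*R1:  [      0      13     3/4    15/8  -247/4 ]
R4 <- R4 - (1/2)*R1:  [    0    12    -3  -1/2   -37 ]
R3 <- R3 - (13/5)*R2:  [       0        0   353/20  -107/40   -169/4 ]
R4 <- R4 - (12/5)*R2:  [      0       0    63/5  -47/10     -19 ]
R4 <- R4 - (252/353)*R3:  [        0         0         0  -985/353  3940/353 ]
Row echelon form:
[ -8  -8      -2        -1  |        82 ]
[  0   5   -13/2       7/4  |     -15/2 ]
[  0   0  353/20   -107/40  |    -169/4 ]
[  0   0       0  -985/353  |  3940/353 ]
Back-substitution:
s = (3940/353) / (-985/353) = -4
r = (-169/4 - (-107/40)*(-4)) / (353/20) = -3
q = (-15/2 - (-13/2)*(-3) - (7/4)*(-4)) / 5 = -4
p = (82 - (-8)*(-4) - (-2)*(-3) - (-1)*(-4)) / -8 = -5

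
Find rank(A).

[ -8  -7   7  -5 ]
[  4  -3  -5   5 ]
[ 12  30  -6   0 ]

Row reduction:
R2 <- R2 - (-1/2)*R1:  [     0  -13/2   -3/2    5/2 ]
R3 <- R3 - (-3/2)*R1:  [     0   39/2    9/2  -15/2 ]
R3 <- R3 - (-3)*R2:  [ 0  0  0  0 ]
Row echelon form:
[ -8     -7     7   -5 ]
[  0  -13/2  -3/2  5/2 ]
[  0      0     0    0 ]
Nonzero rows / pivot columns: 2

rank(A) = 2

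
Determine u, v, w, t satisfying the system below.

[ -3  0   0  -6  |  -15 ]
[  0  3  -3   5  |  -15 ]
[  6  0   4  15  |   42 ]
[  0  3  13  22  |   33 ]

Forward elimination on [A|b]:
R3 <- R3 - (-2)*R1:  [  0   0   4   3  12 ]
R4 <- R4 - (1)*R2:  [  0   0  16  17  48 ]
R4 <- R4 - (4)*R3:  [ 0  0  0  5  0 ]
Row echelon form:
[ -3  0   0  -6  |  -15 ]
[  0  3  -3   5  |  -15 ]
[  0  0   4   3  |   12 ]
[  0  0   0   5  |    0 ]
Back-substitution:
t = (0) / 5 = 0
w = (12 - (3)*(0)) / 4 = 3
v = (-15 - (-3)*(3) - (5)*(0)) / 3 = -2
u = (-15 - (-6)*(0)) / -3 = 5

(5, -2, 3, 0)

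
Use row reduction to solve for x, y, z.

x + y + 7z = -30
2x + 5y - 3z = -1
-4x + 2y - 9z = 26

(1, -3, -4)

Forward elimination on [A|b]:
R2 <- R2 - (2)*R1:  [   0    3  -17   59 ]
R3 <- R3 - (-4)*R1:  [   0    6   19  -94 ]
R3 <- R3 - (2)*R2:  [    0     0    53  -212 ]
Row echelon form:
[ 1  1    7  |   -30 ]
[ 0  3  -17  |    59 ]
[ 0  0   53  |  -212 ]
Back-substitution:
z = (-212) / 53 = -4
y = (59 - (-17)*(-4)) / 3 = -3
x = (-30 - (1)*(-3) - (7)*(-4)) / 1 = 1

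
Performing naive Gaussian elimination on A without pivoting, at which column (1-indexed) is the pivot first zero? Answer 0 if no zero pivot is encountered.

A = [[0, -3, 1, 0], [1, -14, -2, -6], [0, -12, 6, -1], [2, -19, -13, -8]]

first zero-pivot column = 1

Naive forward elimination:
Pivot entry (1,1) is zero but row 2 has 1 in column 1 -> naive elimination stops; a row interchange (e.g. R1 <-> R2) would be required here.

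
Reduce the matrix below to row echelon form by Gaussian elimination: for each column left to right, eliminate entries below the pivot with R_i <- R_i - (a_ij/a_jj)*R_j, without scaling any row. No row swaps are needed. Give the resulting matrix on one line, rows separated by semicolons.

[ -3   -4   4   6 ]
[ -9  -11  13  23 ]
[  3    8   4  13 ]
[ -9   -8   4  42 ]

Forward elimination:
R2 <- R2 - (3)*R1:  [ 0  1  1  5 ]
R3 <- R3 - (-1)*R1:  [  0   4   8  19 ]
R4 <- R4 - (3)*R1:  [  0   4  -8  24 ]
R3 <- R3 - (4)*R2:  [  0   0   4  -1 ]
R4 <- R4 - (4)*R2:  [   0    0  -12    4 ]
R4 <- R4 - (-3)*R3:  [ 0  0  0  1 ]
Row echelon form:
[ -3  -4  4   6 ]
[  0   1  1   5 ]
[  0   0  4  -1 ]
[  0   0  0   1 ]

REF = [-3 -4 4 6; 0 1 1 5; 0 0 4 -1; 0 0 0 1]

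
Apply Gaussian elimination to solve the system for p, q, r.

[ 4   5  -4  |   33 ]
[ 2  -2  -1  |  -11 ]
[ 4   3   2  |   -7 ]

(-3, 5, -5)

Forward elimination on [A|b]:
R2 <- R2 - (1/2)*R1:  [     0   -9/2      1  -55/2 ]
R3 <- R3 - (1)*R1:  [   0   -2    6  -40 ]
R3 <- R3 - (4/9)*R2:  [      0       0    50/9  -250/9 ]
Row echelon form:
[ 4     5    -4  |      33 ]
[ 0  -9/2     1  |   -55/2 ]
[ 0     0  50/9  |  -250/9 ]
Back-substitution:
r = (-250/9) / (50/9) = -5
q = (-55/2 - (1)*(-5)) / (-9/2) = 5
p = (33 - (5)*(5) - (-4)*(-5)) / 4 = -3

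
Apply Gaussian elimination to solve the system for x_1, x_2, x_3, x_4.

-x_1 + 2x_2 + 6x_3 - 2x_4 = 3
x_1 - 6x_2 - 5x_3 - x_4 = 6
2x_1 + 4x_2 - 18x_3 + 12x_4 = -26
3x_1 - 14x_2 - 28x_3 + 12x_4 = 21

(-5, -4, 2, 3)

Forward elimination on [A|b]:
R2 <- R2 - (-1)*R1:  [  0  -4   1  -3   9 ]
R3 <- R3 - (-2)*R1:  [   0    8   -6    8  -20 ]
R4 <- R4 - (-3)*R1:  [   0   -8  -10    6   30 ]
R3 <- R3 - (-2)*R2:  [  0   0  -4   2  -2 ]
R4 <- R4 - (2)*R2:  [   0    0  -12   12   12 ]
R4 <- R4 - (3)*R3:  [  0   0   0   6  18 ]
Row echelon form:
[ -1   2   6  -2  |   3 ]
[  0  -4   1  -3  |   9 ]
[  0   0  -4   2  |  -2 ]
[  0   0   0   6  |  18 ]
Back-substitution:
x_4 = (18) / 6 = 3
x_3 = (-2 - (2)*(3)) / -4 = 2
x_2 = (9 - (1)*(2) - (-3)*(3)) / -4 = -4
x_1 = (3 - (2)*(-4) - (6)*(2) - (-2)*(3)) / -1 = -5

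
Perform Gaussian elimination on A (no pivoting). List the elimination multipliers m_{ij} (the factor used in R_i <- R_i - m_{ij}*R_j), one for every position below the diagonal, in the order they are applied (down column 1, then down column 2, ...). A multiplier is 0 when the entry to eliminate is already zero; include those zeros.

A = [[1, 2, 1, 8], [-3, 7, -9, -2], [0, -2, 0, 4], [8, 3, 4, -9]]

multipliers: -3, 0, 8, -2/13, -1, 65/6

Forward elimination:
R2 <- R2 - (-3)*R1:  [  0  13  -6  22 ]
R3: entry in column 1 is already 0 -> m_{31} = 0 (no row operation needed)
R4 <- R4 - (8)*R1:  [   0  -13   -4  -73 ]
R3 <- R3 - (-2/13)*R2:  [      0       0  -12/13   96/13 ]
R4 <- R4 - (-1)*R2:  [   0    0  -10  -51 ]
R4 <- R4 - (65/6)*R3:  [    0     0     0  -131 ]
Multipliers (in order of application): m_{21} = -3, m_{31} = 0, m_{41} = 8, m_{32} = -2/13, m_{42} = -1, m_{43} = 65/6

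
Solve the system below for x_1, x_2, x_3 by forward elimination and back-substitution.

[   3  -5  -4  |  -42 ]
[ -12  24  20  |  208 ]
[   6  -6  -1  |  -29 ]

(1, 5, 5)

Forward elimination on [A|b]:
R2 <- R2 - (-4)*R1:  [  0   4   4  40 ]
R3 <- R3 - (2)*R1:  [  0   4   7  55 ]
R3 <- R3 - (1)*R2:  [  0   0   3  15 ]
Row echelon form:
[ 3  -5  -4  |  -42 ]
[ 0   4   4  |   40 ]
[ 0   0   3  |   15 ]
Back-substitution:
x_3 = (15) / 3 = 5
x_2 = (40 - (4)*(5)) / 4 = 5
x_1 = (-42 - (-5)*(5) - (-4)*(5)) / 3 = 1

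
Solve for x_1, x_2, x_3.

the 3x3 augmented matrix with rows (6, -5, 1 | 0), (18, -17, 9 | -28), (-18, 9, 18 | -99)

(0, -1, -5)

Forward elimination on [A|b]:
R2 <- R2 - (3)*R1:  [   0   -2    6  -28 ]
R3 <- R3 - (-3)*R1:  [   0   -6   21  -99 ]
R3 <- R3 - (3)*R2:  [   0    0    3  -15 ]
Row echelon form:
[ 6  -5  1  |    0 ]
[ 0  -2  6  |  -28 ]
[ 0   0  3  |  -15 ]
Back-substitution:
x_3 = (-15) / 3 = -5
x_2 = (-28 - (6)*(-5)) / -2 = -1
x_1 = (0 - (-5)*(-1) - (1)*(-5)) / 6 = 0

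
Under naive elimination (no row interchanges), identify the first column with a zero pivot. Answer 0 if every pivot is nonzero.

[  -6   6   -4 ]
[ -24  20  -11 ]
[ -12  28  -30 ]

first zero-pivot column = 0

Naive forward elimination:
R2 <- R2 - (4)*R1:  [  0  -4   5 ]
R3 <- R3 - (2)*R1:  [   0   16  -22 ]
R3 <- R3 - (-4)*R2:  [  0   0  -2 ]
All pivots nonzero; naive elimination completes without hitting a zero pivot.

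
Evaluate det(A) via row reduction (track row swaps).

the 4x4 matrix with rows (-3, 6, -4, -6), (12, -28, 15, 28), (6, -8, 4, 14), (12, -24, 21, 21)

Forward elimination:
R2 <- R2 - (-4)*R1:  [  0  -4  -1   4 ]
R3 <- R3 - (-2)*R1:  [  0   4  -4   2 ]
R4 <- R4 - (-4)*R1:  [  0   0   5  -3 ]
R3 <- R3 - (-1)*R2:  [  0   0  -5   6 ]
R4 <- R4 - (-1)*R3:  [ 0  0  0  3 ]
Upper-triangular form:
[ -3   6  -4  -6 ]
[  0  -4  -1   4 ]
[  0   0  -5   6 ]
[  0   0   0   3 ]
det(A) = (-1)^0 * (-3) * (-4) * (-5) * (3) = -180  (0 row swaps -> sign +1)

det(A) = -180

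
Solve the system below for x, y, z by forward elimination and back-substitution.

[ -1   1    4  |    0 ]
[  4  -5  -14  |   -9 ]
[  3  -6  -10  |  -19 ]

Forward elimination on [A|b]:
R2 <- R2 - (-4)*R1:  [  0  -1   2  -9 ]
R3 <- R3 - (-3)*R1:  [   0   -3    2  -19 ]
R3 <- R3 - (3)*R2:  [  0   0  -4   8 ]
Row echelon form:
[ -1   1   4  |   0 ]
[  0  -1   2  |  -9 ]
[  0   0  -4  |   8 ]
Back-substitution:
z = (8) / -4 = -2
y = (-9 - (2)*(-2)) / -1 = 5
x = (0 - (1)*(5) - (4)*(-2)) / -1 = -3

(-3, 5, -2)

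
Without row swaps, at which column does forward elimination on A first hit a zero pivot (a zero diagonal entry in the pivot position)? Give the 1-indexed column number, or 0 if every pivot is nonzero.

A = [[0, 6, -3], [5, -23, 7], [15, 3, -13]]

first zero-pivot column = 1

Naive forward elimination:
Pivot entry (1,1) is zero but row 2 has 5 in column 1 -> naive elimination stops; a row interchange (e.g. R1 <-> R2) would be required here.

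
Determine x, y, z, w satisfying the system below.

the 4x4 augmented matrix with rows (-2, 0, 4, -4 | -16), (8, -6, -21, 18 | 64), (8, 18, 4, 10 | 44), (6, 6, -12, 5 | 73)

Forward elimination on [A|b]:
R2 <- R2 - (-4)*R1:  [  0  -6  -5   2   0 ]
R3 <- R3 - (-4)*R1:  [   0   18   20   -6  -20 ]
R4 <- R4 - (-3)*R1:  [  0   6   0  -7  25 ]
R3 <- R3 - (-3)*R2:  [   0    0    5    0  -20 ]
R4 <- R4 - (-1)*R2:  [  0   0  -5  -5  25 ]
R4 <- R4 - (-1)*R3:  [  0   0   0  -5   5 ]
Row echelon form:
[ -2   0   4  -4  |  -16 ]
[  0  -6  -5   2  |    0 ]
[  0   0   5   0  |  -20 ]
[  0   0   0  -5  |    5 ]
Back-substitution:
w = (5) / -5 = -1
z = (-20) / 5 = -4
y = (0 - (-5)*(-4) - (2)*(-1)) / -6 = 3
x = (-16 - (4)*(-4) - (-4)*(-1)) / -2 = 2

(2, 3, -4, -1)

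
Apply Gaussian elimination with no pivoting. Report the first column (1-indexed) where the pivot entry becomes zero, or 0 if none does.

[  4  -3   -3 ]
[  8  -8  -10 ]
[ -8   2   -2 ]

Naive forward elimination:
R2 <- R2 - (2)*R1:  [  0  -2  -4 ]
R3 <- R3 - (-2)*R1:  [  0  -4  -8 ]
R3 <- R3 - (2)*R2:  [ 0  0  0 ]
Matrix at this point:
[ 4  -3  -3 ]
[ 0  -2  -4 ]
[ 0   0   0 ]
Pivot entry (3,3) in the last row is zero and there are no rows below to swap with -> zero pivot in column 3 (A is singular).

first zero-pivot column = 3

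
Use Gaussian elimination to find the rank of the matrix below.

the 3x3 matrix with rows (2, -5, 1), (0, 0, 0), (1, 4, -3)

rank(A) = 2

Row reduction:
R3 <- R3 - (1/2)*R1:  [    0  13/2  -7/2 ]
R2 <-> R3   (pivot in column 2 was zero)
[ 2    -5     1 ]
[ 0  13/2  -7/2 ]
[ 0     0     0 ]
Row echelon form:
[ 2    -5     1 ]
[ 0  13/2  -7/2 ]
[ 0     0     0 ]
Nonzero rows / pivot columns: 2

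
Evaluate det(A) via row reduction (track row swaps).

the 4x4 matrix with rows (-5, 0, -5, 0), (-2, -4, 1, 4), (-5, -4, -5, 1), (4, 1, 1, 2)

Forward elimination:
R2 <- R2 - (2/5)*R1:  [  0  -4   3   4 ]
R3 <- R3 - (1)*R1:  [  0  -4   0   1 ]
R4 <- R4 - (-4/5)*R1:  [  0   1  -3   2 ]
R3 <- R3 - (1)*R2:  [  0   0  -3  -3 ]
R4 <- R4 - (-1/4)*R2:  [    0     0  -9/4     3 ]
R4 <- R4 - (3/4)*R3:  [    0     0     0  21/4 ]
Upper-triangular form:
[ -5   0  -5     0 ]
[  0  -4   3     4 ]
[  0   0  -3    -3 ]
[  0   0   0  21/4 ]
det(A) = (-1)^0 * (-5) * (-4) * (-3) * (21/4) = -315  (0 row swaps -> sign +1)

det(A) = -315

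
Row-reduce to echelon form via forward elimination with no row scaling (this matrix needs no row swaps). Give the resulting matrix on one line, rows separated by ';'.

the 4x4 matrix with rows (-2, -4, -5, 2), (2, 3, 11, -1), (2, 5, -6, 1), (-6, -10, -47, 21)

Forward elimination:
R2 <- R2 - (-1)*R1:  [  0  -1   6   1 ]
R3 <- R3 - (-1)*R1:  [   0    1  -11    3 ]
R4 <- R4 - (3)*R1:  [   0    2  -32   15 ]
R3 <- R3 - (-1)*R2:  [  0   0  -5   4 ]
R4 <- R4 - (-2)*R2:  [   0    0  -20   17 ]
R4 <- R4 - (4)*R3:  [ 0  0  0  1 ]
Row echelon form:
[ -2  -4  -5  2 ]
[  0  -1   6  1 ]
[  0   0  -5  4 ]
[  0   0   0  1 ]

REF = [-2 -4 -5 2; 0 -1 6 1; 0 0 -5 4; 0 0 0 1]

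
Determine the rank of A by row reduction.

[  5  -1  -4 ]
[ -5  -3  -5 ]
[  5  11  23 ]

Row reduction:
R2 <- R2 - (-1)*R1:  [  0  -4  -9 ]
R3 <- R3 - (1)*R1:  [  0  12  27 ]
R3 <- R3 - (-3)*R2:  [ 0  0  0 ]
Row echelon form:
[ 5  -1  -4 ]
[ 0  -4  -9 ]
[ 0   0   0 ]
Nonzero rows / pivot columns: 2

rank(A) = 2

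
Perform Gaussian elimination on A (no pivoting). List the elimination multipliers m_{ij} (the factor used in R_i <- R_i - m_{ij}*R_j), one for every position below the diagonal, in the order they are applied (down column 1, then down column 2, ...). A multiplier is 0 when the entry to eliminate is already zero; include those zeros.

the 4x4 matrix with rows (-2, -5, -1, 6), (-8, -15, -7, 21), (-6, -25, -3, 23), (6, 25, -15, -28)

Forward elimination:
R2 <- R2 - (4)*R1:  [  0   5  -3  -3 ]
R3 <- R3 - (3)*R1:  [   0  -10    0    5 ]
R4 <- R4 - (-3)*R1:  [   0   10  -18  -10 ]
R3 <- R3 - (-2)*R2:  [  0   0  -6  -1 ]
R4 <- R4 - (2)*R2:  [   0    0  -12   -4 ]
R4 <- R4 - (2)*R3:  [  0   0   0  -2 ]
Multipliers (in order of application): m_{21} = 4, m_{31} = 3, m_{41} = -3, m_{32} = -2, m_{42} = 2, m_{43} = 2

multipliers: 4, 3, -3, -2, 2, 2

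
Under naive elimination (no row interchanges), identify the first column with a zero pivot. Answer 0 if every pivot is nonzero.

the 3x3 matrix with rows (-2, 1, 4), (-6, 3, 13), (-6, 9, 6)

Naive forward elimination:
R2 <- R2 - (3)*R1:  [ 0  0  1 ]
R3 <- R3 - (3)*R1:  [  0   6  -6 ]
Matrix at this point:
[ -2  1   4 ]
[  0  0   1 ]
[  0  6  -6 ]
Pivot entry (2,2) is zero but row 3 has 6 in column 2 -> naive elimination stops; a row interchange (e.g. R2 <-> R3) would be required here.

first zero-pivot column = 2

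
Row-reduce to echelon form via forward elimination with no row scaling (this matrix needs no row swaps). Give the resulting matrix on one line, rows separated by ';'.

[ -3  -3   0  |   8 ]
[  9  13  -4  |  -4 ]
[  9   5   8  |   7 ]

Forward elimination:
R2 <- R2 - (-3)*R1:  [  0   4  -4  20 ]
R3 <- R3 - (-3)*R1:  [  0  -4   8  31 ]
R3 <- R3 - (-1)*R2:  [  0   0   4  51 ]
Row echelon form:
[ -3  -3   0  |   8 ]
[  0   4  -4  |  20 ]
[  0   0   4  |  51 ]

REF = [-3 -3 0 8; 0 4 -4 20; 0 0 4 51]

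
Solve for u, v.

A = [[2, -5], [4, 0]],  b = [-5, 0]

Forward elimination on [A|b]:
R2 <- R2 - (2)*R1:  [  0  10  10 ]
Row echelon form:
[ 2  -5  |  -5 ]
[ 0  10  |  10 ]
Back-substitution:
v = (10) / 10 = 1
u = (-5 - (-5)*(1)) / 2 = 0

(0, 1)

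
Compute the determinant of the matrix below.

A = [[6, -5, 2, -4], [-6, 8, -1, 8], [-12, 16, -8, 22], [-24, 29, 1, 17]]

det(A) = 540

Forward elimination:
R2 <- R2 - (-1)*R1:  [ 0  3  1  4 ]
R3 <- R3 - (-2)*R1:  [  0   6  -4  14 ]
R4 <- R4 - (-4)*R1:  [ 0  9  9  1 ]
R3 <- R3 - (2)*R2:  [  0   0  -6   6 ]
R4 <- R4 - (3)*R2:  [   0    0    6  -11 ]
R4 <- R4 - (-1)*R3:  [  0   0   0  -5 ]
Upper-triangular form:
[ 6  -5   2  -4 ]
[ 0   3   1   4 ]
[ 0   0  -6   6 ]
[ 0   0   0  -5 ]
det(A) = (-1)^0 * (6) * (3) * (-6) * (-5) = 540  (0 row swaps -> sign +1)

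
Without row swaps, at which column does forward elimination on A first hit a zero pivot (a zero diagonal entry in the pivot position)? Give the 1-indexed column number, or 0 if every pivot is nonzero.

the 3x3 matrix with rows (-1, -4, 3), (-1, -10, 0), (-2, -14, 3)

Naive forward elimination:
R2 <- R2 - (1)*R1:  [  0  -6  -3 ]
R3 <- R3 - (2)*R1:  [  0  -6  -3 ]
R3 <- R3 - (1)*R2:  [ 0  0  0 ]
Matrix at this point:
[ -1  -4   3 ]
[  0  -6  -3 ]
[  0   0   0 ]
Pivot entry (3,3) in the last row is zero and there are no rows below to swap with -> zero pivot in column 3 (A is singular).

first zero-pivot column = 3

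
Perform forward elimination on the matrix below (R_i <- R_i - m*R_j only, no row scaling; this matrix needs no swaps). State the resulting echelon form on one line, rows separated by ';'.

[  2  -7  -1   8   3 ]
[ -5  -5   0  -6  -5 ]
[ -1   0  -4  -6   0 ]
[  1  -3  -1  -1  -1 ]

REF = [2 -7 -1 8 3; 0 -45/2 -5/2 14 5/2; 0 0 -37/9 -188/45 10/9; 0 0 0 -763/185 -96/37]

Forward elimination:
R2 <- R2 - (-5/2)*R1:  [     0  -45/2   -5/2     14    5/2 ]
R3 <- R3 - (-1/2)*R1:  [    0  -7/2  -9/2    -2   3/2 ]
R4 <- R4 - (1/2)*R1:  [    0   1/2  -1/2    -5  -5/2 ]
R3 <- R3 - (7/45)*R2:  [       0        0    -37/9  -188/45     10/9 ]
R4 <- R4 - (-1/45)*R2:  [       0        0     -5/9  -211/45    -22/9 ]
R4 <- R4 - (5/37)*R3:  [        0         0         0  -763/185    -96/37 ]
Row echelon form:
[ 2     -7     -1         8       3 ]
[ 0  -45/2   -5/2        14     5/2 ]
[ 0      0  -37/9   -188/45    10/9 ]
[ 0      0      0  -763/185  -96/37 ]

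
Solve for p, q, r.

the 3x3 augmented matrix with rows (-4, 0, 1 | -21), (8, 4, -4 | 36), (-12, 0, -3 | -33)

(4, -4, -5)

Forward elimination on [A|b]:
R2 <- R2 - (-2)*R1:  [  0   4  -2  -6 ]
R3 <- R3 - (3)*R1:  [  0   0  -6  30 ]
Row echelon form:
[ -4  0   1  |  -21 ]
[  0  4  -2  |   -6 ]
[  0  0  -6  |   30 ]
Back-substitution:
r = (30) / -6 = -5
q = (-6 - (-2)*(-5)) / 4 = -4
p = (-21 - (1)*(-5)) / -4 = 4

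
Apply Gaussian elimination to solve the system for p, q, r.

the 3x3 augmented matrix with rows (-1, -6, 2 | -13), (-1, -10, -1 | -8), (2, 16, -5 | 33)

Forward elimination on [A|b]:
R2 <- R2 - (1)*R1:  [  0  -4  -3   5 ]
R3 <- R3 - (-2)*R1:  [  0   4  -1   7 ]
R3 <- R3 - (-1)*R2:  [  0   0  -4  12 ]
Row echelon form:
[ -1  -6   2  |  -13 ]
[  0  -4  -3  |    5 ]
[  0   0  -4  |   12 ]
Back-substitution:
r = (12) / -4 = -3
q = (5 - (-3)*(-3)) / -4 = 1
p = (-13 - (-6)*(1) - (2)*(-3)) / -1 = 1

(1, 1, -3)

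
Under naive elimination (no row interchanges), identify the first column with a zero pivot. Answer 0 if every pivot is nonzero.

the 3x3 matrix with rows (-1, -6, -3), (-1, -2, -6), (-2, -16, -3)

first zero-pivot column = 3

Naive forward elimination:
R2 <- R2 - (1)*R1:  [  0   4  -3 ]
R3 <- R3 - (2)*R1:  [  0  -4   3 ]
R3 <- R3 - (-1)*R2:  [ 0  0  0 ]
Matrix at this point:
[ -1  -6  -3 ]
[  0   4  -3 ]
[  0   0   0 ]
Pivot entry (3,3) in the last row is zero and there are no rows below to swap with -> zero pivot in column 3 (A is singular).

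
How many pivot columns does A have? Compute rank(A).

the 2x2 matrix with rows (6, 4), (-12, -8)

rank(A) = 1

Row reduction:
R2 <- R2 - (-2)*R1:  [ 0  0 ]
Row echelon form:
[ 6  4 ]
[ 0  0 ]
Nonzero rows / pivot columns: 1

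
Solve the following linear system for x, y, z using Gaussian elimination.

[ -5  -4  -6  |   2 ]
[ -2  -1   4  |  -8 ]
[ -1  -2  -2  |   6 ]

(4, -4, -1)

Forward elimination on [A|b]:
R2 <- R2 - (2/5)*R1:  [     0    3/5   32/5  -44/5 ]
R3 <- R3 - (1/5)*R1:  [    0  -6/5  -4/5  28/5 ]
R3 <- R3 - (-2)*R2:  [   0    0   12  -12 ]
Row echelon form:
[ -5   -4    -6  |      2 ]
[  0  3/5  32/5  |  -44/5 ]
[  0    0    12  |    -12 ]
Back-substitution:
z = (-12) / 12 = -1
y = (-44/5 - (32/5)*(-1)) / (3/5) = -4
x = (2 - (-4)*(-4) - (-6)*(-1)) / -5 = 4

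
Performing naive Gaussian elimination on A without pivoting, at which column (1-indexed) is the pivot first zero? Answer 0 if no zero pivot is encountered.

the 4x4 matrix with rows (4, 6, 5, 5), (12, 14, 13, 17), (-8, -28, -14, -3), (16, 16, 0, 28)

first zero-pivot column = 4

Naive forward elimination:
R2 <- R2 - (3)*R1:  [  0  -4  -2   2 ]
R3 <- R3 - (-2)*R1:  [   0  -16   -4    7 ]
R4 <- R4 - (4)*R1:  [   0   -8  -20    8 ]
R3 <- R3 - (4)*R2:  [  0   0   4  -1 ]
R4 <- R4 - (2)*R2:  [   0    0  -16    4 ]
R4 <- R4 - (-4)*R3:  [ 0  0  0  0 ]
Matrix at this point:
[ 4   6   5   5 ]
[ 0  -4  -2   2 ]
[ 0   0   4  -1 ]
[ 0   0   0   0 ]
Pivot entry (4,4) in the last row is zero and there are no rows below to swap with -> zero pivot in column 4 (A is singular).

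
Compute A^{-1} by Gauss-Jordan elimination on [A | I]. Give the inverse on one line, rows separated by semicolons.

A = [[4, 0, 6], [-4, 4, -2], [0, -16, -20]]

Gauss-Jordan on [A | I]:
R1 <- (1/4)*R1:  [   1    0  3/2  |  1/4    0    0 ]
R2 <- R2 - (-4)*R1:  [ 0  4  4  |  1  1  0 ]
R2 <- (1/4)*R2:  [   0    1    1  |  1/4  1/4    0 ]
R3 <- R3 - (-16)*R2:  [  0   0  -4  |   4   4   1 ]
R3 <- (1/-4)*R3:  [    0     0     1  |    -1    -1  -1/4 ]
R1 <- R1 - (3/2)*R3:  [   1    0    0  |  7/4  3/2  3/8 ]
R2 <- R2 - (1)*R3:  [   0    1    0  |  5/4  5/4  1/4 ]
Right block of [I | A^{-1}] is the inverse:
[ 7/4  3/2   3/8 ]
[ 5/4  5/4   1/4 ]
[  -1   -1  -1/4 ]

inverse = [7/4 3/2 3/8; 5/4 5/4 1/4; -1 -1 -1/4]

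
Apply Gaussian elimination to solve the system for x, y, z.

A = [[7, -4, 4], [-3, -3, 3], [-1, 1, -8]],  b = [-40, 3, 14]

(-4, 2, -1)

Forward elimination on [A|b]:
R2 <- R2 - (-3/7)*R1:  [     0  -33/7   33/7  -99/7 ]
R3 <- R3 - (-1/7)*R1:  [     0    3/7  -52/7   58/7 ]
R3 <- R3 - (-1/11)*R2:  [  0   0  -7   7 ]
Row echelon form:
[ 7     -4     4  |    -40 ]
[ 0  -33/7  33/7  |  -99/7 ]
[ 0      0    -7  |      7 ]
Back-substitution:
z = (7) / -7 = -1
y = (-99/7 - (33/7)*(-1)) / (-33/7) = 2
x = (-40 - (-4)*(2) - (4)*(-1)) / 7 = -4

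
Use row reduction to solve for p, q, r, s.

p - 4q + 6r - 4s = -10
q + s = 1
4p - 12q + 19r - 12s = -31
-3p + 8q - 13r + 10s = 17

(0, 3, -1, -2)

Forward elimination on [A|b]:
R3 <- R3 - (4)*R1:  [  0   4  -5   4   9 ]
R4 <- R4 - (-3)*R1:  [   0   -4    5   -2  -13 ]
R3 <- R3 - (4)*R2:  [  0   0  -5   0   5 ]
R4 <- R4 - (-4)*R2:  [  0   0   5   2  -9 ]
R4 <- R4 - (-1)*R3:  [  0   0   0   2  -4 ]
Row echelon form:
[ 1  -4   6  -4  |  -10 ]
[ 0   1   0   1  |    1 ]
[ 0   0  -5   0  |    5 ]
[ 0   0   0   2  |   -4 ]
Back-substitution:
s = (-4) / 2 = -2
r = (5) / -5 = -1
q = (1 - (1)*(-2)) / 1 = 3
p = (-10 - (-4)*(3) - (6)*(-1) - (-4)*(-2)) / 1 = 0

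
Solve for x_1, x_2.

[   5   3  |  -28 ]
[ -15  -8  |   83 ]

Forward elimination on [A|b]:
R2 <- R2 - (-3)*R1:  [  0   1  -1 ]
Row echelon form:
[ 5  3  |  -28 ]
[ 0  1  |   -1 ]
Back-substitution:
x_2 = (-1) / 1 = -1
x_1 = (-28 - (3)*(-1)) / 5 = -5

(-5, -1)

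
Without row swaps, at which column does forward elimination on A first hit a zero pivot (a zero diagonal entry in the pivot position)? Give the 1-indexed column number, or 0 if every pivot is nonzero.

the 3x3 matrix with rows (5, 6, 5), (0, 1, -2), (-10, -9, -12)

Naive forward elimination:
R3 <- R3 - (-2)*R1:  [  0   3  -2 ]
R3 <- R3 - (3)*R2:  [ 0  0  4 ]
All pivots nonzero; naive elimination completes without hitting a zero pivot.

first zero-pivot column = 0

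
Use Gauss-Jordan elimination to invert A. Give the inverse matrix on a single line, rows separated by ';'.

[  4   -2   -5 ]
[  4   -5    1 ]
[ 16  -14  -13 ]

Gauss-Jordan on [A | I]:
R1 <- (1/4)*R1:  [    1  -1/2  -5/4  |   1/4     0     0 ]
R2 <- R2 - (4)*R1:  [  0  -3   6  |  -1   1   0 ]
R3 <- R3 - (16)*R1:  [  0  -6   7  |  -4   0   1 ]
R2 <- (1/-3)*R2:  [    0     1    -2  |   1/3  -1/3     0 ]
R1 <- R1 - (-1/2)*R2:  [    1     0  -9/4  |  5/12  -1/6     0 ]
R3 <- R3 - (-6)*R2:  [  0   0  -5  |  -2  -2   1 ]
R3 <- (1/-5)*R3:  [    0     0     1  |   2/5   2/5  -1/5 ]
R1 <- R1 - (-9/4)*R3:  [     1      0      0  |  79/60  11/15  -9/20 ]
R2 <- R2 - (-2)*R3:  [     0      1      0  |  17/15   7/15   -2/5 ]
Right block of [I | A^{-1}] is the inverse:
[ 79/60  11/15  -9/20 ]
[ 17/15   7/15   -2/5 ]
[   2/5    2/5   -1/5 ]

inverse = [79/60 11/15 -9/20; 17/15 7/15 -2/5; 2/5 2/5 -1/5]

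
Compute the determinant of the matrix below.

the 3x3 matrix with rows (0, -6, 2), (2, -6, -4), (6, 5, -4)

det(A) = 188

Forward elimination:
R1 <-> R2   (pivot in column 1 was zero)
[ 2  -6  -4 ]
[ 0  -6   2 ]
[ 6   5  -4 ]
R3 <- R3 - (3)*R1:  [  0  23   8 ]
R3 <- R3 - (-23/6)*R2:  [    0     0  47/3 ]
Upper-triangular form:
[ 2  -6    -4 ]
[ 0  -6     2 ]
[ 0   0  47/3 ]
det(A) = (-1)^1 * (2) * (-6) * (47/3) = 188  (1 row swap -> sign -1)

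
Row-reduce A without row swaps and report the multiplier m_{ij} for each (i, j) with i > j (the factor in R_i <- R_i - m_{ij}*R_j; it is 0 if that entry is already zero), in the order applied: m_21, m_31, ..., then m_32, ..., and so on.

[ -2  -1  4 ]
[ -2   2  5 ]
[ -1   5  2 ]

multipliers: 1, 1/2, 11/6

Forward elimination:
R2 <- R2 - (1)*R1:  [ 0  3  1 ]
R3 <- R3 - (1/2)*R1:  [    0  11/2     0 ]
R3 <- R3 - (11/6)*R2:  [     0      0  -11/6 ]
Multipliers (in order of application): m_{21} = 1, m_{31} = 1/2, m_{32} = 11/6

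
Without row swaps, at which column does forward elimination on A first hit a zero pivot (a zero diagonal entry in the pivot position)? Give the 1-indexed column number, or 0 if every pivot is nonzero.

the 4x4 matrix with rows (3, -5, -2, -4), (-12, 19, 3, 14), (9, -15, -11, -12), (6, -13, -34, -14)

Naive forward elimination:
R2 <- R2 - (-4)*R1:  [  0  -1  -5  -2 ]
R3 <- R3 - (3)*R1:  [  0   0  -5   0 ]
R4 <- R4 - (2)*R1:  [   0   -3  -30   -6 ]
R4 <- R4 - (3)*R2:  [   0    0  -15    0 ]
R4 <- R4 - (3)*R3:  [ 0  0  0  0 ]
Matrix at this point:
[ 3  -5  -2  -4 ]
[ 0  -1  -5  -2 ]
[ 0   0  -5   0 ]
[ 0   0   0   0 ]
Pivot entry (4,4) in the last row is zero and there are no rows below to swap with -> zero pivot in column 4 (A is singular).

first zero-pivot column = 4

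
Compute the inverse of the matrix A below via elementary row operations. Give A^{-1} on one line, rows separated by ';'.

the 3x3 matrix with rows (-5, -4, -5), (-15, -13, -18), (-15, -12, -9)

inverse = [-33/10 4/5 7/30; 9/2 -1 -1/2; -1/2 0 1/6]

Gauss-Jordan on [A | I]:
R1 <- (1/-5)*R1:  [    1   4/5     1  |  -1/5     0     0 ]
R2 <- R2 - (-15)*R1:  [  0  -1  -3  |  -3   1   0 ]
R3 <- R3 - (-15)*R1:  [  0   0   6  |  -3   0   1 ]
R2 <- (1/-1)*R2:  [  0   1   3  |   3  -1   0 ]
R1 <- R1 - (4/5)*R2:  [     1      0   -7/5  |  -13/5    4/5      0 ]
R3 <- (1/6)*R3:  [    0     0     1  |  -1/2     0   1/6 ]
R1 <- R1 - (-7/5)*R3:  [      1       0       0  |  -33/10     4/5    7/30 ]
R2 <- R2 - (3)*R3:  [    0     1     0  |   9/2    -1  -1/2 ]
Right block of [I | A^{-1}] is the inverse:
[ -33/10  4/5  7/30 ]
[    9/2   -1  -1/2 ]
[   -1/2    0   1/6 ]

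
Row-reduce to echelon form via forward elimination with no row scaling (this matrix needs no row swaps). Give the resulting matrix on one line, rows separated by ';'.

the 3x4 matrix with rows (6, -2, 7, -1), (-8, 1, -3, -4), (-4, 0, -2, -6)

Forward elimination:
R2 <- R2 - (-4/3)*R1:  [     0   -5/3   19/3  -16/3 ]
R3 <- R3 - (-2/3)*R1:  [     0   -4/3    8/3  -20/3 ]
R3 <- R3 - (4/5)*R2:  [     0      0  -12/5  -12/5 ]
Row echelon form:
[ 6    -2      7     -1 ]
[ 0  -5/3   19/3  -16/3 ]
[ 0     0  -12/5  -12/5 ]

REF = [6 -2 7 -1; 0 -5/3 19/3 -16/3; 0 0 -12/5 -12/5]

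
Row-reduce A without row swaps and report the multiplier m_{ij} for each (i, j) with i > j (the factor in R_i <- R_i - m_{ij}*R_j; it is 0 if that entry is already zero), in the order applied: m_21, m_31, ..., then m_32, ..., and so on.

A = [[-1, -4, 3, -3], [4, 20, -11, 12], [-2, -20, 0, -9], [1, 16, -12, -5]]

Forward elimination:
R2 <- R2 - (-4)*R1:  [ 0  4  1  0 ]
R3 <- R3 - (2)*R1:  [   0  -12   -6   -3 ]
R4 <- R4 - (-1)*R1:  [  0  12  -9  -8 ]
R3 <- R3 - (-3)*R2:  [  0   0  -3  -3 ]
R4 <- R4 - (3)*R2:  [   0    0  -12   -8 ]
R4 <- R4 - (4)*R3:  [ 0  0  0  4 ]
Multipliers (in order of application): m_{21} = -4, m_{31} = 2, m_{41} = -1, m_{32} = -3, m_{42} = 3, m_{43} = 4

multipliers: -4, 2, -1, -3, 3, 4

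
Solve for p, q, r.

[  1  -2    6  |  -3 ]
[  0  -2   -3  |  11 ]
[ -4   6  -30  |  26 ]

Forward elimination on [A|b]:
R3 <- R3 - (-4)*R1:  [  0  -2  -6  14 ]
R3 <- R3 - (1)*R2:  [  0   0  -3   3 ]
Row echelon form:
[ 1  -2   6  |  -3 ]
[ 0  -2  -3  |  11 ]
[ 0   0  -3  |   3 ]
Back-substitution:
r = (3) / -3 = -1
q = (11 - (-3)*(-1)) / -2 = -4
p = (-3 - (-2)*(-4) - (6)*(-1)) / 1 = -5

(-5, -4, -1)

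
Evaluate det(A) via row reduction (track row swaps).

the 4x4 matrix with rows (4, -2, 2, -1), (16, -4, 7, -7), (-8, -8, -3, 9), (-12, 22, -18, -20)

det(A) = 96

Forward elimination:
R2 <- R2 - (4)*R1:  [  0   4  -1  -3 ]
R3 <- R3 - (-2)*R1:  [   0  -12    1    7 ]
R4 <- R4 - (-3)*R1:  [   0   16  -12  -23 ]
R3 <- R3 - (-3)*R2:  [  0   0  -2  -2 ]
R4 <- R4 - (4)*R2:  [   0    0   -8  -11 ]
R4 <- R4 - (4)*R3:  [  0   0   0  -3 ]
Upper-triangular form:
[ 4  -2   2  -1 ]
[ 0   4  -1  -3 ]
[ 0   0  -2  -2 ]
[ 0   0   0  -3 ]
det(A) = (-1)^0 * (4) * (4) * (-2) * (-3) = 96  (0 row swaps -> sign +1)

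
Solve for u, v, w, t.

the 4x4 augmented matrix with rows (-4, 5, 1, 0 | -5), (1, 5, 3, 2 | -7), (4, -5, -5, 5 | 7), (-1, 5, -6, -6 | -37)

(-2, -3, 2, 2)

Forward elimination on [A|b]:
R2 <- R2 - (-1/4)*R1:  [     0   25/4   13/4      2  -33/4 ]
R3 <- R3 - (-1)*R1:  [  0   0  -4   5   2 ]
R4 <- R4 - (1/4)*R1:  [      0    15/4   -25/4      -6  -143/4 ]
R4 <- R4 - (3/5)*R2:  [      0       0   -41/5   -36/5  -154/5 ]
R4 <- R4 - (41/20)*R3:  [       0        0        0  -349/20  -349/10 ]
Row echelon form:
[ -4     5     1        0  |       -5 ]
[  0  25/4  13/4        2  |    -33/4 ]
[  0     0    -4        5  |        2 ]
[  0     0     0  -349/20  |  -349/10 ]
Back-substitution:
t = (-349/10) / (-349/20) = 2
w = (2 - (5)*(2)) / -4 = 2
v = (-33/4 - (13/4)*(2) - (2)*(2)) / (25/4) = -3
u = (-5 - (5)*(-3) - (1)*(2)) / -4 = -2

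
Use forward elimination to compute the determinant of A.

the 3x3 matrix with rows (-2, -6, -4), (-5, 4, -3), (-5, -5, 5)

det(A) = -430

Forward elimination:
R2 <- R2 - (5/2)*R1:  [  0  19   7 ]
R3 <- R3 - (5/2)*R1:  [  0  10  15 ]
R3 <- R3 - (10/19)*R2:  [      0       0  215/19 ]
Upper-triangular form:
[ -2  -6      -4 ]
[  0  19       7 ]
[  0   0  215/19 ]
det(A) = (-1)^0 * (-2) * (19) * (215/19) = -430  (0 row swaps -> sign +1)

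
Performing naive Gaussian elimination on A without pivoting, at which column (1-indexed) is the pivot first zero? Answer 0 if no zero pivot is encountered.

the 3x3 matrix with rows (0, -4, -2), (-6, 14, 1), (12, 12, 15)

first zero-pivot column = 1

Naive forward elimination:
Pivot entry (1,1) is zero but row 2 has -6 in column 1 -> naive elimination stops; a row interchange (e.g. R1 <-> R2) would be required here.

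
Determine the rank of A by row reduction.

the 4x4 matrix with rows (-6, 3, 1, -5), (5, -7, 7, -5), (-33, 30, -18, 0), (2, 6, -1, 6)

rank(A) = 3

Row reduction:
R2 <- R2 - (-5/6)*R1:  [     0   -9/2   47/6  -55/6 ]
R3 <- R3 - (11/2)*R1:  [     0   27/2  -47/2   55/2 ]
R4 <- R4 - (-1/3)*R1:  [    0     7  -2/3  13/3 ]
R3 <- R3 - (-3)*R2:  [ 0  0  0  0 ]
R4 <- R4 - (-14/9)*R2:  [       0        0   311/27  -268/27 ]
R3 <-> R4   (pivot in column 3 was zero)
[ -6     3       1       -5 ]
[  0  -9/2    47/6    -55/6 ]
[  0     0  311/27  -268/27 ]
[  0     0       0        0 ]
Row echelon form:
[ -6     3       1       -5 ]
[  0  -9/2    47/6    -55/6 ]
[  0     0  311/27  -268/27 ]
[  0     0       0        0 ]
Nonzero rows / pivot columns: 3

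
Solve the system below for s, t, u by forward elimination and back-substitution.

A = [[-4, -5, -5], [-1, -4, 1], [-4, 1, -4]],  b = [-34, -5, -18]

Forward elimination on [A|b]:
R2 <- R2 - (1/4)*R1:  [     0  -11/4    9/4    7/2 ]
R3 <- R3 - (1)*R1:  [  0   6   1  16 ]
R3 <- R3 - (-24/11)*R2:  [      0       0   65/11  260/11 ]
Row echelon form:
[ -4     -5     -5  |     -34 ]
[  0  -11/4    9/4  |     7/2 ]
[  0      0  65/11  |  260/11 ]
Back-substitution:
u = (260/11) / (65/11) = 4
t = (7/2 - (9/4)*(4)) / (-11/4) = 2
s = (-34 - (-5)*(2) - (-5)*(4)) / -4 = 1

(1, 2, 4)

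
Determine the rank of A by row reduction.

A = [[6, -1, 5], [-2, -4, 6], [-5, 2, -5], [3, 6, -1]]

rank(A) = 3

Row reduction:
R2 <- R2 - (-1/3)*R1:  [     0  -13/3   23/3 ]
R3 <- R3 - (-5/6)*R1:  [    0   7/6  -5/6 ]
R4 <- R4 - (1/2)*R1:  [    0  13/2  -7/2 ]
R3 <- R3 - (-7/26)*R2:  [     0      0  16/13 ]
R4 <- R4 - (-3/2)*R2:  [ 0  0  8 ]
R4 <- R4 - (13/2)*R3:  [ 0  0  0 ]
Row echelon form:
[ 6     -1      5 ]
[ 0  -13/3   23/3 ]
[ 0      0  16/13 ]
[ 0      0      0 ]
Nonzero rows / pivot columns: 3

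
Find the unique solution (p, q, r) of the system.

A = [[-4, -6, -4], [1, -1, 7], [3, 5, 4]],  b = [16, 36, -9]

Forward elimination on [A|b]:
R2 <- R2 - (-1/4)*R1:  [    0  -5/2     6    40 ]
R3 <- R3 - (-3/4)*R1:  [   0  1/2    1    3 ]
R3 <- R3 - (-1/5)*R2:  [    0     0  11/5    11 ]
Row echelon form:
[ -4    -6    -4  |  16 ]
[  0  -5/2     6  |  40 ]
[  0     0  11/5  |  11 ]
Back-substitution:
r = (11) / (11/5) = 5
q = (40 - (6)*(5)) / (-5/2) = -4
p = (16 - (-6)*(-4) - (-4)*(5)) / -4 = -3

(-3, -4, 5)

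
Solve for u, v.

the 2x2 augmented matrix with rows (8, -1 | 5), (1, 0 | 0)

(0, -5)

Forward elimination on [A|b]:
R2 <- R2 - (1/8)*R1:  [    0   1/8  -5/8 ]
Row echelon form:
[ 8   -1  |     5 ]
[ 0  1/8  |  -5/8 ]
Back-substitution:
v = (-5/8) / (1/8) = -5
u = (5 - (-1)*(-5)) / 8 = 0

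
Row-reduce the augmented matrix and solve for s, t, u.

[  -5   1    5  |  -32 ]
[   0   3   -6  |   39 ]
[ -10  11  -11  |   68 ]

(2, 3, -5)

Forward elimination on [A|b]:
R3 <- R3 - (2)*R1:  [   0    9  -21  132 ]
R3 <- R3 - (3)*R2:  [  0   0  -3  15 ]
Row echelon form:
[ -5  1   5  |  -32 ]
[  0  3  -6  |   39 ]
[  0  0  -3  |   15 ]
Back-substitution:
u = (15) / -3 = -5
t = (39 - (-6)*(-5)) / 3 = 3
s = (-32 - (1)*(3) - (5)*(-5)) / -5 = 2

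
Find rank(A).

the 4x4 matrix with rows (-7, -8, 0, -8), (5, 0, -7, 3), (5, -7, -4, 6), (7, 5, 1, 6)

Row reduction:
R2 <- R2 - (-5/7)*R1:  [     0  -40/7     -7  -19/7 ]
R3 <- R3 - (-5/7)*R1:  [     0  -89/7     -4    2/7 ]
R4 <- R4 - (-1)*R1:  [  0  -3   1  -2 ]
R3 <- R3 - (89/40)*R2:  [      0       0  463/40  253/40 ]
R4 <- R4 - (21/40)*R2:  [      0       0  187/40  -23/40 ]
R4 <- R4 - (187/463)*R3:  [         0          0          0  -1449/463 ]
Row echelon form:
[ -7     -8       0         -8 ]
[  0  -40/7      -7      -19/7 ]
[  0      0  463/40     253/40 ]
[  0      0       0  -1449/463 ]
Nonzero rows / pivot columns: 4

rank(A) = 4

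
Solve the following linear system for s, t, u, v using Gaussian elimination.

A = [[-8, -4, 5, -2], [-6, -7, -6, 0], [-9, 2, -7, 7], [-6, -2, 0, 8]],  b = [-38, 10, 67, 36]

Forward elimination on [A|b]:
R2 <- R2 - (3/4)*R1:  [     0     -4  -39/4    3/2   77/2 ]
R3 <- R3 - (9/8)*R1:  [      0    13/2  -101/8    37/4   439/4 ]
R4 <- R4 - (3/4)*R1:  [     0      1  -15/4   19/2  129/2 ]
R3 <- R3 - (-13/8)*R2:  [       0        0  -911/32   187/16  2757/16 ]
R4 <- R4 - (-1/4)*R2:  [      0       0  -99/16    79/8   593/8 ]
R4 <- R4 - (198/911)*R3:  [         0          0          0   6682/911  33410/911 ]
Row echelon form:
[ -8  -4        5        -2  |        -38 ]
[  0  -4    -39/4       3/2  |       77/2 ]
[  0   0  -911/32    187/16  |    2757/16 ]
[  0   0        0  6682/911  |  33410/911 ]
Back-substitution:
v = (33410/911) / (6682/911) = 5
u = (2757/16 - (187/16)*(5)) / (-911/32) = -4
t = (77/2 - (-39/4)*(-4) - (3/2)*(5)) / -4 = 2
s = (-38 - (-4)*(2) - (5)*(-4) - (-2)*(5)) / -8 = 0

(0, 2, -4, 5)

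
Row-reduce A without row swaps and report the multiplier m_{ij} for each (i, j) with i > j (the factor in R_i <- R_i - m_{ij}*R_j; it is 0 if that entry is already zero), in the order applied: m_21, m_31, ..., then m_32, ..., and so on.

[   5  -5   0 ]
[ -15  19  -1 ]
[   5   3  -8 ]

Forward elimination:
R2 <- R2 - (-3)*R1:  [  0   4  -1 ]
R3 <- R3 - (1)*R1:  [  0   8  -8 ]
R3 <- R3 - (2)*R2:  [  0   0  -6 ]
Multipliers (in order of application): m_{21} = -3, m_{31} = 1, m_{32} = 2

multipliers: -3, 1, 2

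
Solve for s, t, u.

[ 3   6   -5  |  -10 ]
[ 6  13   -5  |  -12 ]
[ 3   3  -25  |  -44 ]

(4, -2, 2)

Forward elimination on [A|b]:
R2 <- R2 - (2)*R1:  [ 0  1  5  8 ]
R3 <- R3 - (1)*R1:  [   0   -3  -20  -34 ]
R3 <- R3 - (-3)*R2:  [   0    0   -5  -10 ]
Row echelon form:
[ 3  6  -5  |  -10 ]
[ 0  1   5  |    8 ]
[ 0  0  -5  |  -10 ]
Back-substitution:
u = (-10) / -5 = 2
t = (8 - (5)*(2)) / 1 = -2
s = (-10 - (6)*(-2) - (-5)*(2)) / 3 = 4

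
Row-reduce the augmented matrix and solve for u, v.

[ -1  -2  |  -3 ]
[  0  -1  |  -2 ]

(-1, 2)

Forward elimination on [A|b]:
Row echelon form:
[ -1  -2  |  -3 ]
[  0  -1  |  -2 ]
Back-substitution:
v = (-2) / -1 = 2
u = (-3 - (-2)*(2)) / -1 = -1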